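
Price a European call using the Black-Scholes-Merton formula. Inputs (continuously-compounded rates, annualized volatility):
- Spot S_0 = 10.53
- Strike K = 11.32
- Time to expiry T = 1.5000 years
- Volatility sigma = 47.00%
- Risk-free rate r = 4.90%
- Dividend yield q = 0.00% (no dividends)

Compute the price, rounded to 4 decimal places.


Answer: Price = 2.3899

Derivation:
d1 = (ln(S/K) + (r - q + 0.5*sigma^2) * T) / (sigma * sqrt(T)) = 0.28982546
d2 = d1 - sigma * sqrt(T) = -0.28580463
exp(-rT) = 0.92913615; exp(-qT) = 1.00000000
C = S_0 * exp(-qT) * N(d1) - K * exp(-rT) * N(d2)
N(d1) = 0.61402511; N(d2) = 0.38751388
C = 10.5300 * 1.00000000 * 0.61402511 - 11.3200 * 0.92913615 * 0.38751388 = 2.3899


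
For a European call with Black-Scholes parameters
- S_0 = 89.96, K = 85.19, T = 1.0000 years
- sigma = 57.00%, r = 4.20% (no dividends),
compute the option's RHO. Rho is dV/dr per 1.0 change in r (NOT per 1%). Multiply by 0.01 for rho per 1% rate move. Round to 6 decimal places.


d1 = 0.4542650369; d2 = -0.1157349631
phi(d1) = 0.3598324059; exp(-qT) = 1.0000000000; exp(-rT) = 0.9588697806
N(d2) = 0.4539312979
Rho = K*T*exp(-rT)*N(d2) = 85.1900 * 1.0000 * 0.9588697806 * 0.4539312979 = 37.079885

Answer: Rho = 37.079885


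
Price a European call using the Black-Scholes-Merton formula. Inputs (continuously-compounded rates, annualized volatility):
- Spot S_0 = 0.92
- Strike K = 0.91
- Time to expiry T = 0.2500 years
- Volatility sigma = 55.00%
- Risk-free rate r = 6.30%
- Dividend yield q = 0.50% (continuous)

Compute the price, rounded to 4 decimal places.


Answer: Price = 0.1112

Derivation:
d1 = (ln(S/K) + (r - q + 0.5*sigma^2) * T) / (sigma * sqrt(T)) = 0.22996935
d2 = d1 - sigma * sqrt(T) = -0.04503065
exp(-rT) = 0.98437338; exp(-qT) = 0.99875078
C = S_0 * exp(-qT) * N(d1) - K * exp(-rT) * N(d2)
N(d1) = 0.59094221; N(d2) = 0.48204144
C = 0.9200 * 0.99875078 * 0.59094221 - 0.9100 * 0.98437338 * 0.48204144 = 0.1112


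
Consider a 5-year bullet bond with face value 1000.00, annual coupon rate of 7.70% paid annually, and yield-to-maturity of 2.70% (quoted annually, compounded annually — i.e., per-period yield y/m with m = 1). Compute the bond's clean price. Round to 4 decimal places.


Coupon per period c = face * coupon_rate / m = 77.000000
Periods per year m = 1; per-period yield y/m = 0.027000
Number of cashflows N = 5
Cashflows (t years, CF_t, discount factor 1/(1+y/m)^(m*t), PV):
  t = 1.0000: CF_t = 77.000000, DF = 0.973710, PV = 74.975657
  t = 2.0000: CF_t = 77.000000, DF = 0.948111, PV = 73.004535
  t = 3.0000: CF_t = 77.000000, DF = 0.923185, PV = 71.085234
  t = 4.0000: CF_t = 77.000000, DF = 0.898914, PV = 69.216391
  t = 5.0000: CF_t = 1077.000000, DF = 0.875282, PV = 942.678247
Price P = sum_t PV_t = 1230.960063

Answer: Price = 1230.9601


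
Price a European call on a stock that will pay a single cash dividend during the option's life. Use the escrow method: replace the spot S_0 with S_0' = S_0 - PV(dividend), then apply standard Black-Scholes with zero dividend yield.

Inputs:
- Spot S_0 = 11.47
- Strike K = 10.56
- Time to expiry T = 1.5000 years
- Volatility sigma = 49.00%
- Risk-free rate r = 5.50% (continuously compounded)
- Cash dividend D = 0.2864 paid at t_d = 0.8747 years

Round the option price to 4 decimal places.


Answer: Price = 3.2697

Derivation:
PV(D) = D * exp(-r * t_d) = 0.2864 * 0.95303038 = 0.27294790
S_0' = S_0 - PV(D) = 11.4700 - 0.27294790 = 11.19705210
d1 = (ln(S_0'/K) + (r + sigma^2/2)*T) / (sigma*sqrt(T)) = 0.53514229
d2 = d1 - sigma*sqrt(T) = -0.06498270
exp(-rT) = 0.92081144
N(d1) = 0.70372427; N(d2) = 0.47409389
C = S_0' * N(d1) - K * exp(-rT) * N(d2) = 11.19705210 * 0.70372427 - 10.5600 * 0.92081144 * 0.47409389 = 3.2697


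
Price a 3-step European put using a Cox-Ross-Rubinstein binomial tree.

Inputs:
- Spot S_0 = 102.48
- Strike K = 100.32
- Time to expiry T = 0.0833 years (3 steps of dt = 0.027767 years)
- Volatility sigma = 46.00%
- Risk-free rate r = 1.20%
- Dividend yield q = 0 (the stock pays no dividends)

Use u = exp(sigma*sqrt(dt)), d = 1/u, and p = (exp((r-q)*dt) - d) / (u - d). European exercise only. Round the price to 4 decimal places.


Answer: Price = V(0,0) = 4.6978

Derivation:
dt = T/N = 0.027767
u = exp(sigma*sqrt(dt)) = 1.079666; d = 1/u = 0.926213
p = (exp((r-q)*dt) - d) / (u - d) = 0.483018
Discount per step: exp(-r*dt) = 0.999667
Stock lattice S(k, i) with i counting down-moves:
  k=0: S(0,0) = 102.4800
  k=1: S(1,0) = 110.6441; S(1,1) = 94.9183
  k=2: S(2,0) = 119.4587; S(2,1) = 102.4800; S(2,2) = 87.9145
  k=3: S(3,0) = 128.9754; S(3,1) = 110.6441; S(3,2) = 94.9183; S(3,3) = 81.4275
Terminal payoffs V(N, i) = max(K - S_T, 0):
  V(3,0) = 0.000000; V(3,1) = 0.000000; V(3,2) = 5.401719; V(3,3) = 18.892450
Backward induction: V(k, i) = exp(-r*dt) * [p * V(k+1, i) + (1-p) * V(k+1, i+1)].
  V(2,0) = exp(-r*dt) * [p*0.000000 + (1-p)*0.000000] = 0.000000
  V(2,1) = exp(-r*dt) * [p*0.000000 + (1-p)*5.401719] = 2.791660
  V(2,2) = exp(-r*dt) * [p*5.401719 + (1-p)*18.892450] = 12.372058
  V(1,0) = exp(-r*dt) * [p*0.000000 + (1-p)*2.791660] = 1.442756
  V(1,1) = exp(-r*dt) * [p*2.791660 + (1-p)*12.372058] = 7.741970
  V(0,0) = exp(-r*dt) * [p*1.442756 + (1-p)*7.741970] = 4.697769


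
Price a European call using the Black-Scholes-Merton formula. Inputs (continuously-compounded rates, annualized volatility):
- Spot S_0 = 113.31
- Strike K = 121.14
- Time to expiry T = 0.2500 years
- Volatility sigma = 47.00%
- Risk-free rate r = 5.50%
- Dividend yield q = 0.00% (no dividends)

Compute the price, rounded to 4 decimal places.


d1 = (ln(S/K) + (r - q + 0.5*sigma^2) * T) / (sigma * sqrt(T)) = -0.10832756
d2 = d1 - sigma * sqrt(T) = -0.34332756
exp(-rT) = 0.98634410; exp(-qT) = 1.00000000
C = S_0 * exp(-qT) * N(d1) - K * exp(-rT) * N(d2)
N(d1) = 0.45686793; N(d2) = 0.36567603
C = 113.3100 * 1.00000000 * 0.45686793 - 121.1400 * 0.98634410 * 0.36567603 = 8.0746

Answer: Price = 8.0746


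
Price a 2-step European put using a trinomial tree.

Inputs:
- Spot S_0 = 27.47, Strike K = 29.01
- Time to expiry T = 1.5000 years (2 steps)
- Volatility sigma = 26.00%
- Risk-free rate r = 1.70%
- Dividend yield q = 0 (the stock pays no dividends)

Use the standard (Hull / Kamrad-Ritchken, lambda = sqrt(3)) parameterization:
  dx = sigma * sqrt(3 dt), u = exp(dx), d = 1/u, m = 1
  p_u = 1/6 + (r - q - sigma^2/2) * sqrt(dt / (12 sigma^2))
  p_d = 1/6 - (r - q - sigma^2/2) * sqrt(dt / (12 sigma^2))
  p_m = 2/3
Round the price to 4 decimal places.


dt = T/N = 0.750000; dx = sigma*sqrt(3*dt) = 0.390000
u = exp(dx) = 1.476981; d = 1/u = 0.677057
p_u = 0.150513, p_m = 0.666667, p_d = 0.182821
Discount per step: exp(-r*dt) = 0.987331
Stock lattice S(k, j) with j the centered position index:
  k=0: S(0,+0) = 27.4700
  k=1: S(1,-1) = 18.5988; S(1,+0) = 27.4700; S(1,+1) = 40.5727
  k=2: S(2,-2) = 12.5924; S(2,-1) = 18.5988; S(2,+0) = 27.4700; S(2,+1) = 40.5727; S(2,+2) = 59.9250
Terminal payoffs V(N, j) = max(K - S_T, 0):
  V(2,-2) = 16.417587; V(2,-1) = 10.411248; V(2,+0) = 1.540000; V(2,+1) = 0.000000; V(2,+2) = 0.000000
Backward induction: V(k, j) = exp(-r*dt) * [p_u * V(k+1, j+1) + p_m * V(k+1, j) + p_d * V(k+1, j-1)]
  V(1,-1) = exp(-r*dt) * [p_u*1.540000 + p_m*10.411248 + p_d*16.417587] = 10.045197
  V(1,+0) = exp(-r*dt) * [p_u*0.000000 + p_m*1.540000 + p_d*10.411248] = 2.892935
  V(1,+1) = exp(-r*dt) * [p_u*0.000000 + p_m*0.000000 + p_d*1.540000] = 0.277977
  V(0,+0) = exp(-r*dt) * [p_u*0.277977 + p_m*2.892935 + p_d*10.045197] = 3.758700

Answer: Price = V(0,0) = 3.7587


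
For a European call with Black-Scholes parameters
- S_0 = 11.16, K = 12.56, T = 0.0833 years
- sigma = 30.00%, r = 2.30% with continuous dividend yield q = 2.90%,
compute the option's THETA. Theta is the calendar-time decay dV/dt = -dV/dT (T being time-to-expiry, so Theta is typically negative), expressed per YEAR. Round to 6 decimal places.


Answer: Theta = -0.949428

Derivation:
d1 = -1.3273917484; d2 = -1.4139769665
phi(d1) = 0.1653116233; exp(-qT) = 0.9975872155; exp(-rT) = 0.9980859342
Theta = -S*exp(-qT)*phi(d1)*sigma/(2*sqrt(T)) - r*K*exp(-rT)*N(d2) + q*S*exp(-qT)*N(d1)
N(d1) = 0.0921895639; N(d2) = 0.0786843328; sqrt(T) = 0.2886173938
Term 1 = -11.1600 * 0.9975872155 * 0.1653116233 * 0.3000 / (2 * 0.2886173938) = -0.9565049421
Term 2 = -0.0230 * 12.5600 * 0.9980859342 * 0.0786843328 = -0.0226868227
Term 3 = 0.0290 * 11.1600 * 0.9975872155 * 0.0921895639 = 0.0297642421
Theta = -0.9565049421 + (-0.0226868227) + (0.0297642421) = -0.949428


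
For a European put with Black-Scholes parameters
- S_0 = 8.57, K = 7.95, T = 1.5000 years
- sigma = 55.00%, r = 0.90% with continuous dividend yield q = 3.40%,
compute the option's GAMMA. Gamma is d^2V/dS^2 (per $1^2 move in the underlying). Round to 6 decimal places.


Answer: Gamma = 0.060799

Derivation:
d1 = 0.3926172858; d2 = -0.2809923935
phi(d1) = 0.3693492152; exp(-qT) = 0.9502786705; exp(-rT) = 0.9865907163
Gamma = exp(-qT) * phi(d1) / (S * sigma * sqrt(T)) = 0.9502786705 * 0.3693492152 / (8.5700 * 0.5500 * 1.2247448714) = 0.060799


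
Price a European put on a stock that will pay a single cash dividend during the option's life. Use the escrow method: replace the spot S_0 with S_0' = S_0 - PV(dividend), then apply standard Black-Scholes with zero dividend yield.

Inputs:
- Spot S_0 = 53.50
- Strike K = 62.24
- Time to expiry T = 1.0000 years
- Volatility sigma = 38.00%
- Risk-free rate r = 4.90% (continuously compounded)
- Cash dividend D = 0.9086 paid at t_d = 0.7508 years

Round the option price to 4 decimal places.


Answer: Price = 12.1533

Derivation:
PV(D) = D * exp(-r * t_d) = 0.9086 * 0.96387930 = 0.87578073
S_0' = S_0 - PV(D) = 53.5000 - 0.87578073 = 52.62421927
d1 = (ln(S_0'/K) + (r + sigma^2/2)*T) / (sigma*sqrt(T)) = -0.12268796
d2 = d1 - sigma*sqrt(T) = -0.50268796
exp(-rT) = 0.95218113
N(-d1) = 0.54882290; N(-d2) = 0.69240816
P = K * exp(-rT) * N(-d2) - S_0' * N(-d1) = 62.2400 * 0.95218113 * 0.69240816 - 52.62421927 * 0.54882290 = 12.1533


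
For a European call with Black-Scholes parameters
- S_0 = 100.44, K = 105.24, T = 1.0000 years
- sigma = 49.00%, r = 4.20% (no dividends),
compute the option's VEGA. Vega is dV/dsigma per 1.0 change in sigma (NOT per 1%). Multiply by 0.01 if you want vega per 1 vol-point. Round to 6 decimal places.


d1 = 0.2354430166; d2 = -0.2545569834
phi(d1) = 0.3880367450; exp(-qT) = 1.0000000000; exp(-rT) = 0.9588697806
Vega = S * exp(-qT) * phi(d1) * sqrt(T) = 100.4400 * 1.0000000000 * 0.3880367450 * 1.0000000000 = 38.974411

Answer: Vega = 38.974411


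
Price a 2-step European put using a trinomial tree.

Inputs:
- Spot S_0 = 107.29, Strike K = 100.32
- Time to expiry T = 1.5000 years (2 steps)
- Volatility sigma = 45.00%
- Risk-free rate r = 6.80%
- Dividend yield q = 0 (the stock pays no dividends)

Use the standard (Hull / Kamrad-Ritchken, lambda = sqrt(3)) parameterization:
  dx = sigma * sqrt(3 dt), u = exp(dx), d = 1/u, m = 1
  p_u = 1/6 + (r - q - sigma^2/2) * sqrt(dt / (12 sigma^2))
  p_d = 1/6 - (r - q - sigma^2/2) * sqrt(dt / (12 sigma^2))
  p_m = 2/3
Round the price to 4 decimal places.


dt = T/N = 0.750000; dx = sigma*sqrt(3*dt) = 0.675000
u = exp(dx) = 1.964033; d = 1/u = 0.509156
p_u = 0.148194, p_m = 0.666667, p_d = 0.185139
Discount per step: exp(-r*dt) = 0.950279
Stock lattice S(k, j) with j the centered position index:
  k=0: S(0,+0) = 107.2900
  k=1: S(1,-1) = 54.6274; S(1,+0) = 107.2900; S(1,+1) = 210.7211
  k=2: S(2,-2) = 27.8139; S(2,-1) = 54.6274; S(2,+0) = 107.2900; S(2,+1) = 210.7211; S(2,+2) = 413.8632
Terminal payoffs V(N, j) = max(K - S_T, 0):
  V(2,-2) = 72.506112; V(2,-1) = 45.692608; V(2,+0) = 0.000000; V(2,+1) = 0.000000; V(2,+2) = 0.000000
Backward induction: V(k, j) = exp(-r*dt) * [p_u * V(k+1, j+1) + p_m * V(k+1, j) + p_d * V(k+1, j-1)]
  V(1,-1) = exp(-r*dt) * [p_u*0.000000 + p_m*45.692608 + p_d*72.506112] = 41.703397
  V(1,+0) = exp(-r*dt) * [p_u*0.000000 + p_m*0.000000 + p_d*45.692608] = 8.038862
  V(1,+1) = exp(-r*dt) * [p_u*0.000000 + p_m*0.000000 + p_d*0.000000] = 0.000000
  V(0,+0) = exp(-r*dt) * [p_u*0.000000 + p_m*8.038862 + p_d*41.703397] = 12.429799

Answer: Price = V(0,0) = 12.4298


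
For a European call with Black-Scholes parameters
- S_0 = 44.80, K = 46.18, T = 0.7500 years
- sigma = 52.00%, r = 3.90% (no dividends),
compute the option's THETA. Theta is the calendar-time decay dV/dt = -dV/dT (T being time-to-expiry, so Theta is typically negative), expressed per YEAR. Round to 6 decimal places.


d1 = 0.2227491406; d2 = -0.2275840694
phi(d1) = 0.3891668438; exp(-qT) = 1.0000000000; exp(-rT) = 0.9711736407
Theta = -S*exp(-qT)*phi(d1)*sigma/(2*sqrt(T)) - r*K*exp(-rT)*N(d2) + q*S*exp(-qT)*N(d1)
N(d1) = 0.5881346233; N(d2) = 0.4099848029; sqrt(T) = 0.8660254038
Term 1 = -44.8000 * 1.0000000000 * 0.3891668438 * 0.5200 / (2 * 0.8660254038) = -5.2342753188
Term 2 = -0.0390 * 46.1800 * 0.9711736407 * 0.4099848029 = -0.7171057104
Term 3 = 0 (no dividend yield, q = 0)
Theta = -5.2342753188 + (-0.7171057104) + (0.0000000000) = -5.951381

Answer: Theta = -5.951381


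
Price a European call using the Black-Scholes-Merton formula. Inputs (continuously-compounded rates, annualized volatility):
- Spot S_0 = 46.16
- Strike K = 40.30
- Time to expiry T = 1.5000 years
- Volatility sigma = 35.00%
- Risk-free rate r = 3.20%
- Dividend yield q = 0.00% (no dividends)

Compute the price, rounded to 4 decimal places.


Answer: Price = 11.6880

Derivation:
d1 = (ln(S/K) + (r - q + 0.5*sigma^2) * T) / (sigma * sqrt(T)) = 0.64301941
d2 = d1 - sigma * sqrt(T) = 0.21435870
exp(-rT) = 0.95313379; exp(-qT) = 1.00000000
C = S_0 * exp(-qT) * N(d1) - K * exp(-rT) * N(d2)
N(d1) = 0.73989425; N(d2) = 0.58486633
C = 46.1600 * 1.00000000 * 0.73989425 - 40.3000 * 0.95313379 * 0.58486633 = 11.6880


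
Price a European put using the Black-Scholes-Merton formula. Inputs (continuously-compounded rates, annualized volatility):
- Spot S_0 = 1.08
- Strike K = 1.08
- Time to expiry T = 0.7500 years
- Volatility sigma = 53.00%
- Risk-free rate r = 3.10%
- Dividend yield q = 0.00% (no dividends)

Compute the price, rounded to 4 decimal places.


d1 = (ln(S/K) + (r - q + 0.5*sigma^2) * T) / (sigma * sqrt(T)) = 0.28015105
d2 = d1 - sigma * sqrt(T) = -0.17884242
exp(-rT) = 0.97701820; exp(-qT) = 1.00000000
P = K * exp(-rT) * N(-d2) - S_0 * exp(-qT) * N(-d1)
N(-d1) = 0.38968081; N(-d2) = 0.57096928
P = 1.0800 * 0.97701820 * 0.57096928 - 1.0800 * 1.00000000 * 0.38968081 = 0.1816

Answer: Price = 0.1816


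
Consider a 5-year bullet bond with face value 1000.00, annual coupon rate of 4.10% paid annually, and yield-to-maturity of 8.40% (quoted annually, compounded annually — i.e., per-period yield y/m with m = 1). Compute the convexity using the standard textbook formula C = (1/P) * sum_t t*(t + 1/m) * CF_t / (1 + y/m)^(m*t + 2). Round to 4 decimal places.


Answer: Convexity = 22.6881

Derivation:
Coupon per period c = face * coupon_rate / m = 41.000000
Periods per year m = 1; per-period yield y/m = 0.084000
Number of cashflows N = 5
Cashflows (t years, CF_t, discount factor 1/(1+y/m)^(m*t), PV):
  t = 1.0000: CF_t = 41.000000, DF = 0.922509, PV = 37.822878
  t = 2.0000: CF_t = 41.000000, DF = 0.851023, PV = 34.891954
  t = 3.0000: CF_t = 41.000000, DF = 0.785077, PV = 32.188150
  t = 4.0000: CF_t = 41.000000, DF = 0.724241, PV = 29.693865
  t = 5.0000: CF_t = 1041.000000, DF = 0.668119, PV = 695.511505
Price P = sum_t PV_t = 830.108352
Convexity numerator sum_t t*(t + 1/m) * CF_t / (1+y/m)^(m*t + 2):
  t = 1.0000: term = 64.376299
  t = 2.0000: term = 178.163189
  t = 3.0000: term = 328.714371
  t = 4.0000: term = 505.403400
  t = 5.0000: term = 17756.894272
Convexity = (1/P) * sum = 18833.551531 / 830.108352 = 22.688064


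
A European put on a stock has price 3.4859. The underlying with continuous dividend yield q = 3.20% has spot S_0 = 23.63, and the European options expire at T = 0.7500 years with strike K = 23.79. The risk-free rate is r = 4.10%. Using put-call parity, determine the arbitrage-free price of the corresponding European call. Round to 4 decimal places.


Answer: Call price = 3.4859

Derivation:
Put-call parity: C - P = S_0 * exp(-qT) - K * exp(-rT).
S_0 * exp(-qT) = 23.6300 * 0.97628571 = 23.06963132
K * exp(-rT) = 23.7900 * 0.96971797 = 23.06959056
C = P + S*exp(-qT) - K*exp(-rT)
C = 3.4859 + 23.06963132 - 23.06959056 = 3.4859


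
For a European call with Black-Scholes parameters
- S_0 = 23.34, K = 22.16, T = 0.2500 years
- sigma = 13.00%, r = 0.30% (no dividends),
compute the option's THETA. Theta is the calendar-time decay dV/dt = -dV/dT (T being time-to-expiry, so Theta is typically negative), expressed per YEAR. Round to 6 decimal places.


d1 = 0.8421886920; d2 = 0.7771886920
phi(d1) = 0.2798282016; exp(-qT) = 1.0000000000; exp(-rT) = 0.9992502812
Theta = -S*exp(-qT)*phi(d1)*sigma/(2*sqrt(T)) - r*K*exp(-rT)*N(d2) + q*S*exp(-qT)*N(d1)
N(d1) = 0.8001588288; N(d2) = 0.7814762736; sqrt(T) = 0.5000000000
Term 1 = -23.3400 * 1.0000000000 * 0.2798282016 * 0.1300 / (2 * 0.5000000000) = -0.8490547293
Term 2 = -0.0030 * 22.1600 * 0.9992502812 * 0.7814762736 = -0.0519135929
Term 3 = 0 (no dividend yield, q = 0)
Theta = -0.8490547293 + (-0.0519135929) + (0.0000000000) = -0.900968

Answer: Theta = -0.900968


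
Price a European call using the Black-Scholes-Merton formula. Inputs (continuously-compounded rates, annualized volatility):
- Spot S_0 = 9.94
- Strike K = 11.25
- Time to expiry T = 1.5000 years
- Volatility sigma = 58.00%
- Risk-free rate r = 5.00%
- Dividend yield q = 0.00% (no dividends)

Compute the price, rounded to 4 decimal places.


d1 = (ln(S/K) + (r - q + 0.5*sigma^2) * T) / (sigma * sqrt(T)) = 0.28647612
d2 = d1 - sigma * sqrt(T) = -0.42387591
exp(-rT) = 0.92774349; exp(-qT) = 1.00000000
C = S_0 * exp(-qT) * N(d1) - K * exp(-rT) * N(d2)
N(d1) = 0.61274326; N(d2) = 0.33582816
C = 9.9400 * 1.00000000 * 0.61274326 - 11.2500 * 0.92774349 * 0.33582816 = 2.5856

Answer: Price = 2.5856


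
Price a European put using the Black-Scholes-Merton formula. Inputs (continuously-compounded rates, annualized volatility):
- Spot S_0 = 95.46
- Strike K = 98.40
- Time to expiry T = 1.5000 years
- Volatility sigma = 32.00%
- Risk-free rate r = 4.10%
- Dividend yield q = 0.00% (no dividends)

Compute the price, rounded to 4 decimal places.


d1 = (ln(S/K) + (r - q + 0.5*sigma^2) * T) / (sigma * sqrt(T)) = 0.27548214
d2 = d1 - sigma * sqrt(T) = -0.11643622
exp(-rT) = 0.94035295; exp(-qT) = 1.00000000
P = K * exp(-rT) * N(-d2) - S_0 * exp(-qT) * N(-d1)
N(-d1) = 0.39147292; N(-d2) = 0.54634658
P = 98.4000 * 0.94035295 * 0.54634658 - 95.4600 * 1.00000000 * 0.39147292 = 13.1838

Answer: Price = 13.1838


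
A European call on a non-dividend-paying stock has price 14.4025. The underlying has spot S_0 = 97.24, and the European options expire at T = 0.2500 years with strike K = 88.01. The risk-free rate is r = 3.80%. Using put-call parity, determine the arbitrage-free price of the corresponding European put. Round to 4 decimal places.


Put-call parity: C - P = S_0 * exp(-qT) - K * exp(-rT).
S_0 * exp(-qT) = 97.2400 * 1.00000000 = 97.24000000
K * exp(-rT) = 88.0100 * 0.99054498 = 87.17786390
P = C - S*exp(-qT) + K*exp(-rT)
P = 14.4025 - 97.24000000 + 87.17786390 = 4.3404

Answer: Put price = 4.3404


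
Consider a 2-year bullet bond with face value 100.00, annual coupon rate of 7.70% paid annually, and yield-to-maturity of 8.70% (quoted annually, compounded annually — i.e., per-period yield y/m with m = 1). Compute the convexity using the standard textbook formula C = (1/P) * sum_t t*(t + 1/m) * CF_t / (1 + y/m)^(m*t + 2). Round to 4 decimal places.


Answer: Convexity = 4.8339

Derivation:
Coupon per period c = face * coupon_rate / m = 7.700000
Periods per year m = 1; per-period yield y/m = 0.087000
Number of cashflows N = 2
Cashflows (t years, CF_t, discount factor 1/(1+y/m)^(m*t), PV):
  t = 1.0000: CF_t = 7.700000, DF = 0.919963, PV = 7.083717
  t = 2.0000: CF_t = 107.700000, DF = 0.846332, PV = 91.149988
Price P = sum_t PV_t = 98.233705
Convexity numerator sum_t t*(t + 1/m) * CF_t / (1+y/m)^(m*t + 2):
  t = 1.0000: term = 11.990356
  t = 2.0000: term = 462.859069
Convexity = (1/P) * sum = 474.849425 / 98.233705 = 4.833875


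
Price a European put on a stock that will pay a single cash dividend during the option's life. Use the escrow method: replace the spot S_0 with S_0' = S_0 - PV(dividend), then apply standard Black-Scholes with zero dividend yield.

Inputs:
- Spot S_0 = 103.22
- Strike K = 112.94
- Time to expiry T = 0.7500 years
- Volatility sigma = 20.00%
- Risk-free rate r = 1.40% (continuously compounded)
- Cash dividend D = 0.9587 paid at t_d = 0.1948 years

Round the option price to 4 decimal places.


PV(D) = D * exp(-r * t_d) = 0.9587 * 0.99727652 = 0.95608900
S_0' = S_0 - PV(D) = 103.2200 - 0.95608900 = 102.26391100
d1 = (ln(S_0'/K) + (r + sigma^2/2)*T) / (sigma*sqrt(T)) = -0.42608375
d2 = d1 - sigma*sqrt(T) = -0.59928883
exp(-rT) = 0.98955493
N(-d1) = 0.66497659; N(-d2) = 0.72550985
P = K * exp(-rT) * N(-d2) - S_0' * N(-d1) = 112.9400 * 0.98955493 * 0.72550985 - 102.26391100 * 0.66497659 = 13.0801

Answer: Price = 13.0801


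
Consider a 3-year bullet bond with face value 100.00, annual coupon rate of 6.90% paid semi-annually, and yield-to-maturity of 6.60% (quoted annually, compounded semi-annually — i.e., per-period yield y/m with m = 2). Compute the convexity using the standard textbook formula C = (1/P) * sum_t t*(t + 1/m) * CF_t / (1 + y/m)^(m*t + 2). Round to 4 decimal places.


Coupon per period c = face * coupon_rate / m = 3.450000
Periods per year m = 2; per-period yield y/m = 0.033000
Number of cashflows N = 6
Cashflows (t years, CF_t, discount factor 1/(1+y/m)^(m*t), PV):
  t = 0.5000: CF_t = 3.450000, DF = 0.968054, PV = 3.339787
  t = 1.0000: CF_t = 3.450000, DF = 0.937129, PV = 3.233095
  t = 1.5000: CF_t = 3.450000, DF = 0.907192, PV = 3.129811
  t = 2.0000: CF_t = 3.450000, DF = 0.878211, PV = 3.029827
  t = 2.5000: CF_t = 3.450000, DF = 0.850156, PV = 2.933037
  t = 3.0000: CF_t = 103.450000, DF = 0.822997, PV = 85.139004
Price P = sum_t PV_t = 100.804561
Convexity numerator sum_t t*(t + 1/m) * CF_t / (1+y/m)^(m*t + 2):
  t = 0.5000: term = 1.564906
  t = 1.0000: term = 4.544740
  t = 1.5000: term = 8.799110
  t = 2.0000: term = 14.196692
  t = 2.5000: term = 20.614752
  t = 3.0000: term = 837.755373
Convexity = (1/P) * sum = 887.475573 / 100.804561 = 8.803923

Answer: Convexity = 8.8039


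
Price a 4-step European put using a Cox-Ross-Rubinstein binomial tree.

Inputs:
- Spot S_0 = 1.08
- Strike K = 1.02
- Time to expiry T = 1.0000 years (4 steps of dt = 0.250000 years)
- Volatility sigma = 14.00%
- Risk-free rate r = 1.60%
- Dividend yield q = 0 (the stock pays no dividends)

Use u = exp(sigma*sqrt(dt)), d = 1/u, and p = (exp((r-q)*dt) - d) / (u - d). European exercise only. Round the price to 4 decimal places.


dt = T/N = 0.250000
u = exp(sigma*sqrt(dt)) = 1.072508; d = 1/u = 0.932394
p = (exp((r-q)*dt) - d) / (u - d) = 0.511112
Discount per step: exp(-r*dt) = 0.996008
Stock lattice S(k, i) with i counting down-moves:
  k=0: S(0,0) = 1.0800
  k=1: S(1,0) = 1.1583; S(1,1) = 1.0070
  k=2: S(2,0) = 1.2423; S(2,1) = 1.0800; S(2,2) = 0.9389
  k=3: S(3,0) = 1.3324; S(3,1) = 1.1583; S(3,2) = 1.0070; S(3,3) = 0.8754
  k=4: S(4,0) = 1.4290; S(4,1) = 1.2423; S(4,2) = 1.0800; S(4,3) = 0.9389; S(4,4) = 0.8162
Terminal payoffs V(N, i) = max(K - S_T, 0):
  V(4,0) = 0.000000; V(4,1) = 0.000000; V(4,2) = 0.000000; V(4,3) = 0.081093; V(4,4) = 0.203754
Backward induction: V(k, i) = exp(-r*dt) * [p * V(k+1, i) + (1-p) * V(k+1, i+1)].
  V(3,0) = exp(-r*dt) * [p*0.000000 + (1-p)*0.000000] = 0.000000
  V(3,1) = exp(-r*dt) * [p*0.000000 + (1-p)*0.000000] = 0.000000
  V(3,2) = exp(-r*dt) * [p*0.000000 + (1-p)*0.081093] = 0.039487
  V(3,3) = exp(-r*dt) * [p*0.081093 + (1-p)*0.203754] = 0.140497
  V(2,0) = exp(-r*dt) * [p*0.000000 + (1-p)*0.000000] = 0.000000
  V(2,1) = exp(-r*dt) * [p*0.000000 + (1-p)*0.039487] = 0.019228
  V(2,2) = exp(-r*dt) * [p*0.039487 + (1-p)*0.140497] = 0.088515
  V(1,0) = exp(-r*dt) * [p*0.000000 + (1-p)*0.019228] = 0.009363
  V(1,1) = exp(-r*dt) * [p*0.019228 + (1-p)*0.088515] = 0.052889
  V(0,0) = exp(-r*dt) * [p*0.009363 + (1-p)*0.052889] = 0.030520

Answer: Price = V(0,0) = 0.0305


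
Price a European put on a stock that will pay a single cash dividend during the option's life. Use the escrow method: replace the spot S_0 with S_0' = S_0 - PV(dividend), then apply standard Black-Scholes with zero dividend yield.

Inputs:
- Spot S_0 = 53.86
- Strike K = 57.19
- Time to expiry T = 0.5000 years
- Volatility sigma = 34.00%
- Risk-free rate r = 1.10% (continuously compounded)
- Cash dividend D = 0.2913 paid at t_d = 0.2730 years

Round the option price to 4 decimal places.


Answer: Price = 7.0995

Derivation:
PV(D) = D * exp(-r * t_d) = 0.2913 * 0.99700150 = 0.29042654
S_0' = S_0 - PV(D) = 53.8600 - 0.29042654 = 53.56957346
d1 = (ln(S_0'/K) + (r + sigma^2/2)*T) / (sigma*sqrt(T)) = -0.12893389
d2 = d1 - sigma*sqrt(T) = -0.36935020
exp(-rT) = 0.99451510
N(-d1) = 0.55129502; N(-d2) = 0.64406664
P = K * exp(-rT) * N(-d2) - S_0' * N(-d1) = 57.1900 * 0.99451510 * 0.64406664 - 53.56957346 * 0.55129502 = 7.0995


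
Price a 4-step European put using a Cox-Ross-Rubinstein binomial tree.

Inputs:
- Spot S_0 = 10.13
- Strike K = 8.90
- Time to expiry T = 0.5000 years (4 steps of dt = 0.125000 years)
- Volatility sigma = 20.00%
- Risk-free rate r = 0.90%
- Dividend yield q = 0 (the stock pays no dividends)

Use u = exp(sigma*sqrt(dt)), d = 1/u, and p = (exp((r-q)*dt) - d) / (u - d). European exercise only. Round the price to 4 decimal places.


dt = T/N = 0.125000
u = exp(sigma*sqrt(dt)) = 1.073271; d = 1/u = 0.931731
p = (exp((r-q)*dt) - d) / (u - d) = 0.490282
Discount per step: exp(-r*dt) = 0.998876
Stock lattice S(k, i) with i counting down-moves:
  k=0: S(0,0) = 10.1300
  k=1: S(1,0) = 10.8722; S(1,1) = 9.4384
  k=2: S(2,0) = 11.6688; S(2,1) = 10.1300; S(2,2) = 8.7941
  k=3: S(3,0) = 12.5238; S(3,1) = 10.8722; S(3,2) = 9.4384; S(3,3) = 8.1937
  k=4: S(4,0) = 13.4415; S(4,1) = 11.6688; S(4,2) = 10.1300; S(4,3) = 8.7941; S(4,4) = 7.6344
Terminal payoffs V(N, i) = max(K - S_T, 0):
  V(4,0) = 0.000000; V(4,1) = 0.000000; V(4,2) = 0.000000; V(4,3) = 0.105909; V(4,4) = 1.265644
Backward induction: V(k, i) = exp(-r*dt) * [p * V(k+1, i) + (1-p) * V(k+1, i+1)].
  V(3,0) = exp(-r*dt) * [p*0.000000 + (1-p)*0.000000] = 0.000000
  V(3,1) = exp(-r*dt) * [p*0.000000 + (1-p)*0.000000] = 0.000000
  V(3,2) = exp(-r*dt) * [p*0.000000 + (1-p)*0.105909] = 0.053923
  V(3,3) = exp(-r*dt) * [p*0.105909 + (1-p)*1.265644] = 0.696263
  V(2,0) = exp(-r*dt) * [p*0.000000 + (1-p)*0.000000] = 0.000000
  V(2,1) = exp(-r*dt) * [p*0.000000 + (1-p)*0.053923] = 0.027455
  V(2,2) = exp(-r*dt) * [p*0.053923 + (1-p)*0.696263] = 0.380906
  V(1,0) = exp(-r*dt) * [p*0.000000 + (1-p)*0.027455] = 0.013978
  V(1,1) = exp(-r*dt) * [p*0.027455 + (1-p)*0.380906] = 0.207382
  V(0,0) = exp(-r*dt) * [p*0.013978 + (1-p)*0.207382] = 0.112433

Answer: Price = V(0,0) = 0.1124


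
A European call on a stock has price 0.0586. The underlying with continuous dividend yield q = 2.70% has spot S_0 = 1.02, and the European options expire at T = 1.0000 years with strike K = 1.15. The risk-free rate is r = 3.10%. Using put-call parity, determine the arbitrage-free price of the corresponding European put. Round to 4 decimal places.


Put-call parity: C - P = S_0 * exp(-qT) - K * exp(-rT).
S_0 * exp(-qT) = 1.0200 * 0.97336124 = 0.99282847
K * exp(-rT) = 1.1500 * 0.96947557 = 1.11489691
P = C - S*exp(-qT) + K*exp(-rT)
P = 0.0586 - 0.99282847 + 1.11489691 = 0.1807

Answer: Put price = 0.1807


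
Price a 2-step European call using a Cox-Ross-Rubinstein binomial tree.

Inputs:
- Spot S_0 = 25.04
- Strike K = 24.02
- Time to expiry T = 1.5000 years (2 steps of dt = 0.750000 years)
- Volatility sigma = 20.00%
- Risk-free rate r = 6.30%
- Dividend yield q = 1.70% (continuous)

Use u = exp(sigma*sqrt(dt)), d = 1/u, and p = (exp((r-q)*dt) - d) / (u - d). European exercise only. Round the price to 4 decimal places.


Answer: Price = V(0,0) = 3.6791

Derivation:
dt = T/N = 0.750000
u = exp(sigma*sqrt(dt)) = 1.189110; d = 1/u = 0.840965
p = (exp((r-q)*dt) - d) / (u - d) = 0.557633
Discount per step: exp(-r*dt) = 0.953849
Stock lattice S(k, i) with i counting down-moves:
  k=0: S(0,0) = 25.0400
  k=1: S(1,0) = 29.7753; S(1,1) = 21.0578
  k=2: S(2,0) = 35.4061; S(2,1) = 25.0400; S(2,2) = 17.7088
Terminal payoffs V(N, i) = max(S_T - K, 0):
  V(2,0) = 11.386121; V(2,1) = 1.020000; V(2,2) = 0.000000
Backward induction: V(k, i) = exp(-r*dt) * [p * V(k+1, i) + (1-p) * V(k+1, i+1)].
  V(1,0) = exp(-r*dt) * [p*11.386121 + (1-p)*1.020000] = 6.486637
  V(1,1) = exp(-r*dt) * [p*1.020000 + (1-p)*0.000000] = 0.542535
  V(0,0) = exp(-r*dt) * [p*6.486637 + (1-p)*0.542535] = 3.679148


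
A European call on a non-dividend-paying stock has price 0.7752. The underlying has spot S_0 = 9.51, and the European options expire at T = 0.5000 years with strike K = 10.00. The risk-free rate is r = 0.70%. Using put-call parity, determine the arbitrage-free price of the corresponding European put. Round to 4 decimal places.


Put-call parity: C - P = S_0 * exp(-qT) - K * exp(-rT).
S_0 * exp(-qT) = 9.5100 * 1.00000000 = 9.51000000
K * exp(-rT) = 10.0000 * 0.99650612 = 9.96506118
P = C - S*exp(-qT) + K*exp(-rT)
P = 0.7752 - 9.51000000 + 9.96506118 = 1.2303

Answer: Put price = 1.2303


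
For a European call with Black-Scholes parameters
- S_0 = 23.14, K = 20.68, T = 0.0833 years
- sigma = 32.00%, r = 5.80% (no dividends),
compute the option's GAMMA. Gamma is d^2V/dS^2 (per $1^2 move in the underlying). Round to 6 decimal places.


Answer: Gamma = 0.078581

Derivation:
d1 = 1.3154529441; d2 = 1.2230953781
phi(d1) = 0.1679402937; exp(-qT) = 1.0000000000; exp(-rT) = 0.9951802524
Gamma = exp(-qT) * phi(d1) / (S * sigma * sqrt(T)) = 1.0000000000 * 0.1679402937 / (23.1400 * 0.3200 * 0.2886173938) = 0.078581


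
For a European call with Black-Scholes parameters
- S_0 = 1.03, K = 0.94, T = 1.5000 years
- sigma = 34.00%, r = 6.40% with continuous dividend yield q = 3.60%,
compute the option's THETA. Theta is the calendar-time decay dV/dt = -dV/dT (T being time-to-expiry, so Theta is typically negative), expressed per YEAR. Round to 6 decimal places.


Answer: Theta = -0.052116

Derivation:
d1 = 0.5286436074; d2 = 0.1122303511
phi(d1) = 0.3469167071; exp(-qT) = 0.9474321065; exp(-rT) = 0.9084640161
Theta = -S*exp(-qT)*phi(d1)*sigma/(2*sqrt(T)) - r*K*exp(-rT)*N(d2) + q*S*exp(-qT)*N(d1)
N(d1) = 0.7014736482; N(d2) = 0.5446796178; sqrt(T) = 1.2247448714
Term 1 = -1.0300 * 0.9474321065 * 0.3469167071 * 0.3400 / (2 * 1.2247448714) = -0.0469909072
Term 2 = -0.0640 * 0.9400 * 0.9084640161 * 0.5446796178 = -0.0297684815
Term 3 = 0.0360 * 1.0300 * 0.9474321065 * 0.7014736482 = 0.0246433182
Theta = -0.0469909072 + (-0.0297684815) + (0.0246433182) = -0.052116


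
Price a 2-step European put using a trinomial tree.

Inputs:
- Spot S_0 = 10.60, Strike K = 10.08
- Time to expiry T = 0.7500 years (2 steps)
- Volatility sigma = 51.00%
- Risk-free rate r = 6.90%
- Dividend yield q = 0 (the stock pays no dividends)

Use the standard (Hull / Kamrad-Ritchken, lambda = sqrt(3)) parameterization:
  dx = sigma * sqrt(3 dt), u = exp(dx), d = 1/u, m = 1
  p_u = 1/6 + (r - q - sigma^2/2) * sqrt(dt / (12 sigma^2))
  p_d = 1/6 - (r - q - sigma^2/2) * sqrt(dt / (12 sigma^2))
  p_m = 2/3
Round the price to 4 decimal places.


dt = T/N = 0.375000; dx = sigma*sqrt(3*dt) = 0.540937
u = exp(dx) = 1.717615; d = 1/u = 0.582203
p_u = 0.145505, p_m = 0.666667, p_d = 0.187828
Discount per step: exp(-r*dt) = 0.974457
Stock lattice S(k, j) with j the centered position index:
  k=0: S(0,+0) = 10.6000
  k=1: S(1,-1) = 6.1713; S(1,+0) = 10.6000; S(1,+1) = 18.2067
  k=2: S(2,-2) = 3.5930; S(2,-1) = 6.1713; S(2,+0) = 10.6000; S(2,+1) = 18.2067; S(2,+2) = 31.2721
Terminal payoffs V(N, j) = max(K - S_T, 0):
  V(2,-2) = 6.487025; V(2,-1) = 3.908652; V(2,+0) = 0.000000; V(2,+1) = 0.000000; V(2,+2) = 0.000000
Backward induction: V(k, j) = exp(-r*dt) * [p_u * V(k+1, j+1) + p_m * V(k+1, j) + p_d * V(k+1, j-1)]
  V(1,-1) = exp(-r*dt) * [p_u*0.000000 + p_m*3.908652 + p_d*6.487025] = 3.726530
  V(1,+0) = exp(-r*dt) * [p_u*0.000000 + p_m*0.000000 + p_d*3.908652] = 0.715401
  V(1,+1) = exp(-r*dt) * [p_u*0.000000 + p_m*0.000000 + p_d*0.000000] = 0.000000
  V(0,+0) = exp(-r*dt) * [p_u*0.000000 + p_m*0.715401 + p_d*3.726530] = 1.146819

Answer: Price = V(0,0) = 1.1468


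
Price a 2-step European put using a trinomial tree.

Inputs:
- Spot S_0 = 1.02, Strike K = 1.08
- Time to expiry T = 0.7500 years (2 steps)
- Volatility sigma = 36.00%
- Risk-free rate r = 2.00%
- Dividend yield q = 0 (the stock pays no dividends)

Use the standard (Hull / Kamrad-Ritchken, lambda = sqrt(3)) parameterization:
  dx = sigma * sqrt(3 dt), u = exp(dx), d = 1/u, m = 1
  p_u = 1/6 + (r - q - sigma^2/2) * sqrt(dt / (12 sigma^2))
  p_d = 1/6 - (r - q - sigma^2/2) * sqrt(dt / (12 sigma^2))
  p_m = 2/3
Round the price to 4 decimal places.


Answer: Price = V(0,0) = 0.1458

Derivation:
dt = T/N = 0.375000; dx = sigma*sqrt(3*dt) = 0.381838
u = exp(dx) = 1.464974; d = 1/u = 0.682606
p_u = 0.144668, p_m = 0.666667, p_d = 0.188666
Discount per step: exp(-r*dt) = 0.992528
Stock lattice S(k, j) with j the centered position index:
  k=0: S(0,+0) = 1.0200
  k=1: S(1,-1) = 0.6963; S(1,+0) = 1.0200; S(1,+1) = 1.4943
  k=2: S(2,-2) = 0.4753; S(2,-1) = 0.6963; S(2,+0) = 1.0200; S(2,+1) = 1.4943; S(2,+2) = 2.1891
Terminal payoffs V(N, j) = max(K - S_T, 0):
  V(2,-2) = 0.604730; V(2,-1) = 0.383742; V(2,+0) = 0.060000; V(2,+1) = 0.000000; V(2,+2) = 0.000000
Backward induction: V(k, j) = exp(-r*dt) * [p_u * V(k+1, j+1) + p_m * V(k+1, j) + p_d * V(k+1, j-1)]
  V(1,-1) = exp(-r*dt) * [p_u*0.060000 + p_m*0.383742 + p_d*0.604730] = 0.375771
  V(1,+0) = exp(-r*dt) * [p_u*0.000000 + p_m*0.060000 + p_d*0.383742] = 0.111559
  V(1,+1) = exp(-r*dt) * [p_u*0.000000 + p_m*0.000000 + p_d*0.060000] = 0.011235
  V(0,+0) = exp(-r*dt) * [p_u*0.011235 + p_m*0.111559 + p_d*0.375771] = 0.145796


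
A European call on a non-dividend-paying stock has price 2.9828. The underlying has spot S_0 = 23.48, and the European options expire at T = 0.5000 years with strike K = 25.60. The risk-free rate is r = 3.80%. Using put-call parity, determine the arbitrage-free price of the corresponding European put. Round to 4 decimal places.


Put-call parity: C - P = S_0 * exp(-qT) - K * exp(-rT).
S_0 * exp(-qT) = 23.4800 * 1.00000000 = 23.48000000
K * exp(-rT) = 25.6000 * 0.98117936 = 25.11819167
P = C - S*exp(-qT) + K*exp(-rT)
P = 2.9828 - 23.48000000 + 25.11819167 = 4.6210

Answer: Put price = 4.6210


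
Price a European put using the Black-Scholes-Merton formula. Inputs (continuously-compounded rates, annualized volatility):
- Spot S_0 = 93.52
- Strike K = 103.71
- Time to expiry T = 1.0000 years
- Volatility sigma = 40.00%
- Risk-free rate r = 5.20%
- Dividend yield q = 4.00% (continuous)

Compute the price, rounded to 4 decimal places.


d1 = (ln(S/K) + (r - q + 0.5*sigma^2) * T) / (sigma * sqrt(T)) = -0.02855806
d2 = d1 - sigma * sqrt(T) = -0.42855806
exp(-rT) = 0.94932887; exp(-qT) = 0.96078944
P = K * exp(-rT) * N(-d2) - S_0 * exp(-qT) * N(-d1)
N(-d1) = 0.51139147; N(-d2) = 0.66587757
P = 103.7100 * 0.94932887 * 0.66587757 - 93.5200 * 0.96078944 * 0.51139147 = 19.6088

Answer: Price = 19.6088


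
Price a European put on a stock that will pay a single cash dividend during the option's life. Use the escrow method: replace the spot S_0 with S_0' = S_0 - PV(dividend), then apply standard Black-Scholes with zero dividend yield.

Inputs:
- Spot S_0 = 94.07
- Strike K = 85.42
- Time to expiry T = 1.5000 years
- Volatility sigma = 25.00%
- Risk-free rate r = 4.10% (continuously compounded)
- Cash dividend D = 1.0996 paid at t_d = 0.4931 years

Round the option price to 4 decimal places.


PV(D) = D * exp(-r * t_d) = 1.0996 * 0.97998590 = 1.07759249
S_0' = S_0 - PV(D) = 94.0700 - 1.07759249 = 92.99240751
d1 = (ln(S_0'/K) + (r + sigma^2/2)*T) / (sigma*sqrt(T)) = 0.63135626
d2 = d1 - sigma*sqrt(T) = 0.32517004
exp(-rT) = 0.94035295
N(-d1) = 0.26390381; N(-d2) = 0.37252619
P = K * exp(-rT) * N(-d2) - S_0' * N(-d1) = 85.4200 * 0.94035295 * 0.37252619 - 92.99240751 * 0.26390381 = 5.3821

Answer: Price = 5.3821


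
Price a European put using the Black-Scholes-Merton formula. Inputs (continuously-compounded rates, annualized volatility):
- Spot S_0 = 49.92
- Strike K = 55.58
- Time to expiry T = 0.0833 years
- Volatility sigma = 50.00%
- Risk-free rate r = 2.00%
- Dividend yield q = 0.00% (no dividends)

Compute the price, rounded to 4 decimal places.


d1 = (ln(S/K) + (r - q + 0.5*sigma^2) * T) / (sigma * sqrt(T)) = -0.66055063
d2 = d1 - sigma * sqrt(T) = -0.80485932
exp(-rT) = 0.99833539; exp(-qT) = 1.00000000
P = K * exp(-rT) * N(-d2) - S_0 * exp(-qT) * N(-d1)
N(-d1) = 0.74554973; N(-d2) = 0.78954957
P = 55.5800 * 0.99833539 * 0.78954957 - 49.9200 * 1.00000000 * 0.74554973 = 6.5923

Answer: Price = 6.5923


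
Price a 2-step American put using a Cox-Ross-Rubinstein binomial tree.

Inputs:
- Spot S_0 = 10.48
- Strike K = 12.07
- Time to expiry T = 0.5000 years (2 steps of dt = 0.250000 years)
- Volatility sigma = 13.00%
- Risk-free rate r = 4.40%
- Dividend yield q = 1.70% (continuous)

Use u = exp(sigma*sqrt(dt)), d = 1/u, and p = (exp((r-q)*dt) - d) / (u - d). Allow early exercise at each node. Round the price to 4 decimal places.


Answer: Price = V(0,0) = 1.5900

Derivation:
dt = T/N = 0.250000
u = exp(sigma*sqrt(dt)) = 1.067159; d = 1/u = 0.937067
p = (exp((r-q)*dt) - d) / (u - d) = 0.535818
Discount per step: exp(-r*dt) = 0.989060
Stock lattice S(k, i) with i counting down-moves:
  k=0: S(0,0) = 10.4800
  k=1: S(1,0) = 11.1838; S(1,1) = 9.8205
  k=2: S(2,0) = 11.9349; S(2,1) = 10.4800; S(2,2) = 9.2024
Terminal payoffs V(N, i) = max(K - S_T, 0):
  V(2,0) = 0.135079; V(2,1) = 1.590000; V(2,2) = 2.867560
Backward induction: V(k, i) = exp(-r*dt) * [p * V(k+1, i) + (1-p) * V(k+1, i+1)]; then take max(V_cont, immediate exercise) for American.
  V(1,0) = exp(-r*dt) * [p*0.135079 + (1-p)*1.590000] = 0.801561; exercise = 0.886173; V(1,0) = max -> 0.886173
  V(1,1) = exp(-r*dt) * [p*1.590000 + (1-p)*2.867560] = 2.159139; exercise = 2.249533; V(1,1) = max -> 2.249533
  V(0,0) = exp(-r*dt) * [p*0.886173 + (1-p)*2.249533] = 1.502403; exercise = 1.590000; V(0,0) = max -> 1.590000


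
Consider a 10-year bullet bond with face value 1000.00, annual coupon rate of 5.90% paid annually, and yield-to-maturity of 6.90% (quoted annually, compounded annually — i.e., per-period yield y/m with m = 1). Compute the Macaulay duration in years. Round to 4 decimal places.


Answer: Macaulay duration = 7.7396 years

Derivation:
Coupon per period c = face * coupon_rate / m = 59.000000
Periods per year m = 1; per-period yield y/m = 0.069000
Number of cashflows N = 10
Cashflows (t years, CF_t, discount factor 1/(1+y/m)^(m*t), PV):
  t = 1.0000: CF_t = 59.000000, DF = 0.935454, PV = 55.191768
  t = 2.0000: CF_t = 59.000000, DF = 0.875074, PV = 51.629343
  t = 3.0000: CF_t = 59.000000, DF = 0.818591, PV = 48.296860
  t = 4.0000: CF_t = 59.000000, DF = 0.765754, PV = 45.179476
  t = 5.0000: CF_t = 59.000000, DF = 0.716327, PV = 42.263308
  t = 6.0000: CF_t = 59.000000, DF = 0.670091, PV = 39.535368
  t = 7.0000: CF_t = 59.000000, DF = 0.626839, PV = 36.983506
  t = 8.0000: CF_t = 59.000000, DF = 0.586379, PV = 34.596357
  t = 9.0000: CF_t = 59.000000, DF = 0.548530, PV = 32.363290
  t = 10.0000: CF_t = 1059.000000, DF = 0.513125, PV = 543.399092
Price P = sum_t PV_t = 929.438367
Macaulay numerator sum_t t * PV_t:
  t * PV_t at t = 1.0000: 55.191768
  t * PV_t at t = 2.0000: 103.258687
  t * PV_t at t = 3.0000: 144.890580
  t * PV_t at t = 4.0000: 180.717905
  t * PV_t at t = 5.0000: 211.316539
  t * PV_t at t = 6.0000: 237.212205
  t * PV_t at t = 7.0000: 258.884539
  t * PV_t at t = 8.0000: 276.770856
  t * PV_t at t = 9.0000: 291.269610
  t * PV_t at t = 10.0000: 5433.990915
Macaulay duration D = (sum_t t * PV_t) / P = 7193.503604 / 929.438367 = 7.739624


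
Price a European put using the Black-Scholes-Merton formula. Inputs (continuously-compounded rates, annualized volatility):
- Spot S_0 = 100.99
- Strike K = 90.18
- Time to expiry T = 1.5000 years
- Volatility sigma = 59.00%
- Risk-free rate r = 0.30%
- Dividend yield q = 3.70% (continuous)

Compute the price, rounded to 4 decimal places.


Answer: Price = 23.3520

Derivation:
d1 = (ln(S/K) + (r - q + 0.5*sigma^2) * T) / (sigma * sqrt(T)) = 0.44739699
d2 = d1 - sigma * sqrt(T) = -0.27520249
exp(-rT) = 0.99551011; exp(-qT) = 0.94601202
P = K * exp(-rT) * N(-d2) - S_0 * exp(-qT) * N(-d1)
N(-d1) = 0.32729422; N(-d2) = 0.60841966
P = 90.1800 * 0.99551011 * 0.60841966 - 100.9900 * 0.94601202 * 0.32729422 = 23.3520
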